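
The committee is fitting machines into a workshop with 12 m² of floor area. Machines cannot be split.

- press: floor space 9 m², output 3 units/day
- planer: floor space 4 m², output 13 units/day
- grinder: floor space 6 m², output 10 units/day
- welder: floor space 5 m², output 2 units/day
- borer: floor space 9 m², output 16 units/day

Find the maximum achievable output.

23

planer + grinder: floor space 4 + 6 = 10 ≤ 12, output 13 + 10 = 23.
borer: floor space 9 ≤ 12, output 16.
Best is planer and grinder with total output 23.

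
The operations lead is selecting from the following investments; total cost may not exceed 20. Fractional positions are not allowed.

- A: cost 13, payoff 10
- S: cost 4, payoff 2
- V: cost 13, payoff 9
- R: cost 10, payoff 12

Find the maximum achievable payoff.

14

Allowing fractional choices, the relaxed optimum would be about 19.7, but investments are indivisible.
R: cost 10 ≤ 20, payoff 12.
S + R: cost 4 + 10 = 14 ≤ 20, payoff 2 + 12 = 14.
Best is S and R with total payoff 14.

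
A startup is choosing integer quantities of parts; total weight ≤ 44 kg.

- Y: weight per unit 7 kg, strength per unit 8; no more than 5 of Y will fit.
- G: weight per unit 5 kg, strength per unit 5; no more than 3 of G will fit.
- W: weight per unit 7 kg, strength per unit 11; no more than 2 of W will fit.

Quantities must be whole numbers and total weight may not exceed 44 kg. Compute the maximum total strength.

54

This is a bounded integer knapsack.
W has the best ratio (11/7); taking only W gives at most 2×11 = 22 (stopped by the supply cap of 2).
Mixing does better — 4×Y and 2×W: weight 42 ≤ 44, strength 4·8 + 2·11 = 54.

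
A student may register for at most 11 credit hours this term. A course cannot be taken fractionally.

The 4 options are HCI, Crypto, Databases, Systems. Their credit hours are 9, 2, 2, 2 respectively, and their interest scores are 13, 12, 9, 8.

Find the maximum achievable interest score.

Treat it as a binary knapsack problem.
Take Crypto, Databases, and Systems: credit hours 2 + 2 + 2 = 6 ≤ 11, interest score 12 + 9 + 8 = 29.
No other feasible combination does better.

29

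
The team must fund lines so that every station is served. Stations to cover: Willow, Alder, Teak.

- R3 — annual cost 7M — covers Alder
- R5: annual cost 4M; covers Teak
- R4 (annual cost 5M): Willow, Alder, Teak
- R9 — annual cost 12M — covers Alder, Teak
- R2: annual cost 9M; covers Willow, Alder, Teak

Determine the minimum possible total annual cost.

R4 alone covers Willow, Alder, Teak — every station.
Total annual cost: 5.
No cover costs less than 5.

5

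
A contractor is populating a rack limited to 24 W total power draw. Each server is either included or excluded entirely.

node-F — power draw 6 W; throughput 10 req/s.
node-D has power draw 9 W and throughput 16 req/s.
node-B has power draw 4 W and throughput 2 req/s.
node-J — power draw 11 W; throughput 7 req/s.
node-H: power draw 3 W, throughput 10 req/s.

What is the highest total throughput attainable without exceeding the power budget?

38

Take node-F, node-D, node-B, and node-H: power draw 6 + 9 + 4 + 3 = 22 ≤ 24, throughput 10 + 16 + 2 + 10 = 38.
No other feasible combination does better.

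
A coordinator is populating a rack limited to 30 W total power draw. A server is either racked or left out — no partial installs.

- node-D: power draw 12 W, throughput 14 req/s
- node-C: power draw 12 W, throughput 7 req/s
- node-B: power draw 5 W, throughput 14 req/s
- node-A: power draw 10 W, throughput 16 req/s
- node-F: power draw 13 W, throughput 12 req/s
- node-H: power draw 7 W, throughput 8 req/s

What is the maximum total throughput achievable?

44

Take node-D, node-B, and node-A: power draw 12 + 5 + 10 = 27 ≤ 30, throughput 14 + 14 + 16 = 44.
No other feasible combination does better.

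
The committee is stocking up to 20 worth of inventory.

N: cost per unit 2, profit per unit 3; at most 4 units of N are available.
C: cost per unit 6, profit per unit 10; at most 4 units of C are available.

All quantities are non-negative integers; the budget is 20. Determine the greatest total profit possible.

C has the best ratio (10/6); taking only C gives at most 3×10 = 30 (stopped by the cost limit).
Mixing does better — 1×N and 3×C: cost 20 ≤ 20, profit 1·3 + 3·10 = 33.

33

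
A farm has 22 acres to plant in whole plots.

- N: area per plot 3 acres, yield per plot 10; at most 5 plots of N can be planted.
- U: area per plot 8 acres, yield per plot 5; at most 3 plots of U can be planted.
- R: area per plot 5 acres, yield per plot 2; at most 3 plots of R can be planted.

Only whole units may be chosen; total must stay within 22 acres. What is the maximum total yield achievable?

5×N and 1×R: area 20 ≤ 22, yield 5·10 + 1·2 = 52.
5×N: area 15 ≤ 22, yield 5·10 = 50.
Best is 52.

52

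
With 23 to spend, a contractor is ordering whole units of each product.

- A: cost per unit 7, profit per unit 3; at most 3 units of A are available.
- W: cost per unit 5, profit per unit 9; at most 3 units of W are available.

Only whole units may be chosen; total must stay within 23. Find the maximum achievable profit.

W has the best ratio (9/5); taking only W gives at most 3×9 = 27 (stopped by the supply cap of 3).
Mixing does better — 1×A and 3×W: cost 22 ≤ 23, profit 1·3 + 3·9 = 30.

30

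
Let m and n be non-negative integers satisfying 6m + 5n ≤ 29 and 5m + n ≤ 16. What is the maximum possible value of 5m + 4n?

The continuous relaxation peaks at (2.68, 2.58) with value 23.74; rounding to a feasible lattice point costs some objective.
(m,n)=(2,3) is feasible, giving 22.
(m,n)=(1,4) is feasible, giving 21.
Maximum is 22 at (m,n)=(2,3).

22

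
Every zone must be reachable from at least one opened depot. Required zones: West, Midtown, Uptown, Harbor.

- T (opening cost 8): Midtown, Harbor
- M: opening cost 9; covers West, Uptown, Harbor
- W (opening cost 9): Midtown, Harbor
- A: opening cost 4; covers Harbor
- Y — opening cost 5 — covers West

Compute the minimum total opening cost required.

Choose T and M: together they cover West, Midtown, Uptown, Harbor — every zone.
Total opening cost: 8 + 9 = 17.
No cover costs less than 17.

17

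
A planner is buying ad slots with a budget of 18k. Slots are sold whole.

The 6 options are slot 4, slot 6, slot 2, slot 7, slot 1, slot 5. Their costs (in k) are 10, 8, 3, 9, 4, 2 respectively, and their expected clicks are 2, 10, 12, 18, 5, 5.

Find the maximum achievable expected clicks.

40

slot 2 + slot 7 + slot 1 + slot 5: cost 3 + 9 + 4 + 2 = 18 ≤ 18, expected clicks 12 + 18 + 5 + 5 = 40.
slot 2 + slot 7 + slot 5: cost 3 + 9 + 2 = 14 ≤ 18, expected clicks 12 + 18 + 5 = 35.
slot 2 + slot 7 + slot 1: cost 3 + 9 + 4 = 16 ≤ 18, expected clicks 12 + 18 + 5 = 35.
Best is slot 2, slot 7, slot 1, and slot 5 with total expected clicks 40.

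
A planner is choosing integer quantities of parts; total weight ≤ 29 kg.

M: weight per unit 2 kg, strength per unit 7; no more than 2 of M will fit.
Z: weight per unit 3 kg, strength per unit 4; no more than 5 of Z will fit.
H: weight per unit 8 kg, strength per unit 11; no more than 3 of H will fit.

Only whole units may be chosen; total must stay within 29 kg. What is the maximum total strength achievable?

2×M and 3×H: weight 28 ≤ 29, strength 2·7 + 3·11 = 47.
2×M, 3×Z, and 2×H: weight 29 ≤ 29, strength 2·7 + 3·4 + 2·11 = 48.
Best is 48.

48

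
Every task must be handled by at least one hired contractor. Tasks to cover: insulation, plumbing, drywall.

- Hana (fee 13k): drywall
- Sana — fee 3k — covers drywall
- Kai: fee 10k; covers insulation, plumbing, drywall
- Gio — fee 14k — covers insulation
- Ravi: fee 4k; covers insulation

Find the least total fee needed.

The greedy cost-per-new-task heuristic would pick Sana, Ravi, and Kai for 17, but a cheaper cover exists.
Kai alone covers insulation, plumbing, drywall — every task.
Total fee: 10.
No cover costs less than 10.

10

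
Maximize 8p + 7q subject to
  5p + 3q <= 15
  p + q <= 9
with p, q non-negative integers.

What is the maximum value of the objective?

35

(p,q)=(0,5): 5·0+3·5=15≤15, 1·0+1·5=5≤9, objective 35.
(p,q)=(0,4): 5·0+3·4=12≤15, 1·0+1·4=4≤9, objective 28.
The best lattice point is (0,5), giving 35.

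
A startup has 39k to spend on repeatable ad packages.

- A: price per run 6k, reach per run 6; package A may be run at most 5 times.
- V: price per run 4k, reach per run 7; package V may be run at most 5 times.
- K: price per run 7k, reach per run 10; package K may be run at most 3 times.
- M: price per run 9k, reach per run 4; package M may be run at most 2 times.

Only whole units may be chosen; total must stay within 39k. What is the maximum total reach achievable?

Take 4×V and 3×K: price 37 ≤ 39, reach 4·7 + 3·10 = 58.
No other integer combination yields more.

58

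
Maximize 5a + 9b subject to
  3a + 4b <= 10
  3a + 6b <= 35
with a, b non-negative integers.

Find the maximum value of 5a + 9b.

(a,b)=(2,1) is feasible, giving 19.
(a,b)=(0,2) is feasible, giving 18.
No feasible integer point exceeds 19.

19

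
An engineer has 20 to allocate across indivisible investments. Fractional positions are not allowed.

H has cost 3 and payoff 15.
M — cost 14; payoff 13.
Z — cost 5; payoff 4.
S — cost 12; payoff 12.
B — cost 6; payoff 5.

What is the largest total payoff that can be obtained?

31

Take H, Z, and S: cost 3 + 5 + 12 = 20 ≤ 20, payoff 15 + 4 + 12 = 31.
No other feasible combination does better.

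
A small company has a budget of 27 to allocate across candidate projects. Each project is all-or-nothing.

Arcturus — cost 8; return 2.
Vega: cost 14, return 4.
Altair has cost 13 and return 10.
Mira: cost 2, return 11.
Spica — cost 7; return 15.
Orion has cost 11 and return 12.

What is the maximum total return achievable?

Treat it as a binary knapsack problem.
Take Mira, Spica, and Orion: cost 2 + 7 + 11 = 20 ≤ 27, return 11 + 15 + 12 = 38.
No other feasible combination does better.

38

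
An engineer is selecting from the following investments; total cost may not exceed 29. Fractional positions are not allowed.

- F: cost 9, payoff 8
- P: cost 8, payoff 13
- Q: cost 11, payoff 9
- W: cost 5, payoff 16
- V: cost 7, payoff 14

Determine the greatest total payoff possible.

This is a 0-1 knapsack instance.
F + P + W + V: cost 9 + 8 + 5 + 7 = 29 ≤ 29, payoff 8 + 13 + 16 + 14 = 51.
P + W + V: cost 8 + 5 + 7 = 20 ≤ 29, payoff 13 + 16 + 14 = 43.
Best is F, P, W, and V with total payoff 51.

51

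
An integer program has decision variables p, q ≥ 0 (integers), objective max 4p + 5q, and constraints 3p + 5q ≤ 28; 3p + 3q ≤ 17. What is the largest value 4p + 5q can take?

25

Relaxing integrality, the LP optimum is 28.17 at (p,q) = (0.167, 5.5), which is not an integer point.
(p,q)=(0,5): 3·0+5·5=25≤28, 3·0+3·5=15≤17, objective 25.
(p,q)=(1,4): 3·1+5·4=23≤28, 3·1+3·4=15≤17, objective 24.
Maximum is 25 at (p,q)=(0,5).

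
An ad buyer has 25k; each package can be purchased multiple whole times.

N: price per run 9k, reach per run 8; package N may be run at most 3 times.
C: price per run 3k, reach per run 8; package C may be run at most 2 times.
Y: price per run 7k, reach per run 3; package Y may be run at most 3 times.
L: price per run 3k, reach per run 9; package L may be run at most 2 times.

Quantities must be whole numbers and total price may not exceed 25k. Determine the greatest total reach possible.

1×N, 2×C, and 2×L: price 21 ≤ 25, reach 1·8 + 2·8 + 2·9 = 42.
2×C, 1×Y, and 2×L: price 19 ≤ 25, reach 2·8 + 1·3 + 2·9 = 37.
Best is 42.

42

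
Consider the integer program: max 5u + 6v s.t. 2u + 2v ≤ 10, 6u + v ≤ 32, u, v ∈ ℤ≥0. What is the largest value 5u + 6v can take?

30

(u,v)=(0,5) is feasible, giving 30.
(u,v)=(1,4) is feasible, giving 29.
Maximum is 30 at (u,v)=(0,5).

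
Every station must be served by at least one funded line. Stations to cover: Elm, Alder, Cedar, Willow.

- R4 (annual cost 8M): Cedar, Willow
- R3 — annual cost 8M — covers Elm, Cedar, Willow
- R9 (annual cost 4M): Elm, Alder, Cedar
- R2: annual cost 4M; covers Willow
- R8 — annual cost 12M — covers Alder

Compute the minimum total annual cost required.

8

Choose R9 and R2: together they cover Elm, Alder, Cedar, Willow — every station.
Total annual cost: 4 + 4 = 8.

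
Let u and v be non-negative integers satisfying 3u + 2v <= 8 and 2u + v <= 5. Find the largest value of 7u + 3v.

Relaxing integrality, the LP optimum is 17.50 at (u,v) = (2.5, 0), which is not an integer point.
(u,v)=(2,1): 3·2+2·1=8≤8, 2·2+1·1=5≤5, objective 17.
(u,v)=(2,0): 3·2+2·0=6≤8, 2·2+1·0=4≤5, objective 14.
(u,v)=(1,2): 3·1+2·2=7≤8, 2·1+1·2=4≤5, objective 13.
(u,v)=(1,1): 3·1+2·1=5≤8, 2·1+1·1=3≤5, objective 10.
Maximum is 17 at (u,v)=(2,1).

17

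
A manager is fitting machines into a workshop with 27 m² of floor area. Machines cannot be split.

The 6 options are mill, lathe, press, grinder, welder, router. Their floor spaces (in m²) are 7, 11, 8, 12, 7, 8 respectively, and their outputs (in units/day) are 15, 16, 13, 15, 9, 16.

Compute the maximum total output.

This is a 0-1 knapsack instance.
Allowing fractional choices, the relaxed optimum would be about 49.8, but machines are indivisible.
lathe + press + router: floor space 11 + 8 + 8 = 27 ≤ 27, output 16 + 13 + 16 = 45.
mill + lathe + router: floor space 7 + 11 + 8 = 26 ≤ 27, output 15 + 16 + 16 = 47.
mill + grinder + router: floor space 7 + 12 + 8 = 27 ≤ 27, output 15 + 15 + 16 = 46.
Best is mill, lathe, and router with total output 47.

47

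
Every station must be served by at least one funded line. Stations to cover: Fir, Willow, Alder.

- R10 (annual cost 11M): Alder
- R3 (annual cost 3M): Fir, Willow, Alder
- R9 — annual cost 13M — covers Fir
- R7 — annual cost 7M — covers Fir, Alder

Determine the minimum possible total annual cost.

3

R3 alone covers Fir, Willow, Alder — every station.
Total annual cost: 3.
No cover costs less than 3.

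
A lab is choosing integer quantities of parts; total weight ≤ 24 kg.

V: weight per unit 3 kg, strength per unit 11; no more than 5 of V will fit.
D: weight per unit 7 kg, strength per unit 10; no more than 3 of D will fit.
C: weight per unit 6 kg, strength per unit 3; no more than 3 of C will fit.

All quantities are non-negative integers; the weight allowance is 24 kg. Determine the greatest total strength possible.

65

V has the best ratio (11/3); taking only V gives at most 5×11 = 55 (stopped by the supply cap of 5).
Mixing does better — 5×V and 1×D: weight 22 ≤ 24, strength 5·11 + 1·10 = 65.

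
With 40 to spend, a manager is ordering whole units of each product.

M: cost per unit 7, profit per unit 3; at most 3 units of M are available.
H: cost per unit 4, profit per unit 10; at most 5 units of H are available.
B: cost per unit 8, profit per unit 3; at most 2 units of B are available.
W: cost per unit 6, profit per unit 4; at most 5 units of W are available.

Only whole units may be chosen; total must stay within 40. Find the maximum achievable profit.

62

5×H, 1×B, and 2×W: cost 40 ≤ 40, profit 5·10 + 1·3 + 2·4 = 61.
5×H and 3×W: cost 38 ≤ 40, profit 5·10 + 3·4 = 62.
Best is 62.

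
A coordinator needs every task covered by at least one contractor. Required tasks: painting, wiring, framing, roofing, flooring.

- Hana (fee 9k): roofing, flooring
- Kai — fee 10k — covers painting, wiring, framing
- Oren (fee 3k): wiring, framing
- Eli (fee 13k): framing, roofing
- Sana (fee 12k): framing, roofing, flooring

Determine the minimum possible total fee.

19

The greedy cost-per-new-task heuristic would pick Oren, Hana, and Kai for 22, but a cheaper cover exists.
Choose Hana and Kai: together they cover painting, wiring, framing, roofing, flooring — every task.
Total fee: 9 + 10 = 19.
No cover costs less than 19.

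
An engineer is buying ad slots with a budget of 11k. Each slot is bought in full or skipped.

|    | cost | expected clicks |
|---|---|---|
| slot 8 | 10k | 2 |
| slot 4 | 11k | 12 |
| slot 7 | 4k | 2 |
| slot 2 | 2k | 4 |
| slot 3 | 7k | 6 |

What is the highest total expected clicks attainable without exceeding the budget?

Allowing fractional choices, the relaxed optimum would be about 13.8, but ad slots are indivisible.
slot 4: cost 11 ≤ 11, expected clicks 12.
slot 7 + slot 3: cost 4 + 7 = 11 ≤ 11, expected clicks 2 + 6 = 8.
slot 2 + slot 3: cost 2 + 7 = 9 ≤ 11, expected clicks 4 + 6 = 10.
Best is slot 4 with total expected clicks 12.

12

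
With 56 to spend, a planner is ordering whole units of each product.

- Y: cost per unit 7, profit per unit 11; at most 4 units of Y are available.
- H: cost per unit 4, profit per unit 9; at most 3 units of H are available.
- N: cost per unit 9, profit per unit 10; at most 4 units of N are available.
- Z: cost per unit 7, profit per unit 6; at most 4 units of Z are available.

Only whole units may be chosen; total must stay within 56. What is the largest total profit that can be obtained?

H has the best ratio (9/4); taking only H gives at most 3×9 = 27 (stopped by the supply cap of 3).
Mixing does better — 4×Y, 3×H, 1×N, and 1×Z: cost 56 ≤ 56, profit 4·11 + 3·9 + 1·10 + 1·6 = 87.

87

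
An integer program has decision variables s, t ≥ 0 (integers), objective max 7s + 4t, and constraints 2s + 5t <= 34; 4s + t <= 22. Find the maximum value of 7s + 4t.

(s,t)=(4,5) is feasible, giving 48.
(s,t)=(4,4) is feasible, giving 44.
Maximum is 48 at (s,t)=(4,5).

48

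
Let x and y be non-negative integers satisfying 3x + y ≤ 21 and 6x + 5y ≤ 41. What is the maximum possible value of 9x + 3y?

57

(x,y)=(6,1) is feasible, giving 57.
(x,y)=(6,0) is feasible, giving 54.
(x,y)=(5,2) is feasible, giving 51.
No feasible integer point exceeds 57.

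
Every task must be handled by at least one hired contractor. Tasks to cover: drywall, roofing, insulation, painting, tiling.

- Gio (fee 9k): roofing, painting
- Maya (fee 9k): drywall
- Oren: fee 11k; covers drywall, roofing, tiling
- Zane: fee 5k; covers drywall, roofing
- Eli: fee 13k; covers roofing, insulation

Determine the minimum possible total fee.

33

Choose Gio, Oren, and Eli: together they cover drywall, roofing, insulation, painting, tiling — every task.
Total fee: 9 + 11 + 13 = 33.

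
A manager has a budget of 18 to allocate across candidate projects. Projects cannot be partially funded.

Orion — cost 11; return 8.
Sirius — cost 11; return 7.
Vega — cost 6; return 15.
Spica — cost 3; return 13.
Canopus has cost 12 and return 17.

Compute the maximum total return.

32

This is an integer program with binary decision variables.
Vega + Canopus: cost 6 + 12 = 18 ≤ 18, return 15 + 17 = 32.
Spica + Canopus: cost 3 + 12 = 15 ≤ 18, return 13 + 17 = 30.
Best is Vega and Canopus with total return 32.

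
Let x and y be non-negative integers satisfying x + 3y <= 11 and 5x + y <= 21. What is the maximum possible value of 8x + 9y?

The continuous relaxation peaks at (3.71, 2.43) with value 51.57; rounding to a feasible lattice point costs some objective.
(x,y)=(2,3) is feasible, giving 43.
(x,y)=(3,2) is feasible, giving 42.
(x,y)=(4,1) is feasible, giving 41.
Maximum is 43 at (x,y)=(2,3).

43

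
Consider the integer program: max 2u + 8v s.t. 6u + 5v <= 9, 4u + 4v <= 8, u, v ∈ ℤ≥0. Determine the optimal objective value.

8

Relaxing integrality, the LP optimum is 14.40 at (u,v) = (0, 1.8), which is not an integer point.
(u,v)=(0,1): 6·0+5·1=5≤9, 4·0+4·1=4≤8, objective 8.
(u,v)=(1,0): 6·1+5·0=6≤9, 4·1+4·0=4≤8, objective 2.
No feasible integer point exceeds 8.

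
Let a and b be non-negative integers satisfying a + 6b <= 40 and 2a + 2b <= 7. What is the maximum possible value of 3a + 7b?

(a,b)=(0,3): 1·0+6·3=18≤40, 2·0+2·3=6≤7, objective 21.
(a,b)=(1,2): 1·1+6·2=13≤40, 2·1+2·2=6≤7, objective 17.
No feasible integer point exceeds 21.

21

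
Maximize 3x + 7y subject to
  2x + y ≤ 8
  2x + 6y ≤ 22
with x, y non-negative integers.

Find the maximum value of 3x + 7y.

27

(x,y)=(2,3): 2·2+1·3=7≤8, 2·2+6·3=22≤22, objective 27.
(x,y)=(1,3): 2·1+1·3=5≤8, 2·1+6·3=20≤22, objective 24.
(x,y)=(3,2): 2·3+1·2=8≤8, 2·3+6·2=18≤22, objective 23.
Maximum is 27 at (x,y)=(2,3).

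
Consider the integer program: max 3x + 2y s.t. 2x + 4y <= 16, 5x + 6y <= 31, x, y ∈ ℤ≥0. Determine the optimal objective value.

18

The continuous relaxation peaks at (6.2, 0) with value 18.60; rounding to a feasible lattice point costs some objective.
(x,y)=(6,0): 2·6+4·0=12≤16, 5·6+6·0=30≤31, objective 18.
(x,y)=(5,1): 2·5+4·1=14≤16, 5·5+6·1=31≤31, objective 17.
(x,y)=(5,0): 2·5+4·0=10≤16, 5·5+6·0=25≤31, objective 15.
The best lattice point is (6,0), giving 18.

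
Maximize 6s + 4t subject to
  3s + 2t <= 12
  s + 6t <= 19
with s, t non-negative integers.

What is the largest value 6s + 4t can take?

(s,t)=(4,0): 3·4+2·0=12≤12, 1·4+6·0=4≤19, objective 24.
(s,t)=(3,1): 3·3+2·1=11≤12, 1·3+6·1=9≤19, objective 22.
(s,t)=(3,0): 3·3+2·0=9≤12, 1·3+6·0=3≤19, objective 18.
No feasible integer point exceeds 24.

24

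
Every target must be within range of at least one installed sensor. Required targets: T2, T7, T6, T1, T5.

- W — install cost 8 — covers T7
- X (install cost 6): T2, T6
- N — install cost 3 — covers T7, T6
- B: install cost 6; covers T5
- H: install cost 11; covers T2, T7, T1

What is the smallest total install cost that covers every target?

This is an integer covering problem.
Choose N, B, and H: together they cover T2, T7, T6, T1, T5 — every target.
Total install cost: 3 + 6 + 11 = 20.
No cover costs less than 20.

20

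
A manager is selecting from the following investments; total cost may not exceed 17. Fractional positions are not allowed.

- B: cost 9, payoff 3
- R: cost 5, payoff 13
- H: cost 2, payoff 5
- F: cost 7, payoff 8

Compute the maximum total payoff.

Take R, H, and F: cost 5 + 2 + 7 = 14 ≤ 17, payoff 13 + 5 + 8 = 26.
No other feasible combination does better.

26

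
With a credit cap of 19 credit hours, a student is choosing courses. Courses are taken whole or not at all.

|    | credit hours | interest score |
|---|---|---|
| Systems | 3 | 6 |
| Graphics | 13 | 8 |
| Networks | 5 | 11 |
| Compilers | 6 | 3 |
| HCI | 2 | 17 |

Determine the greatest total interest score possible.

Networks + Compilers + HCI: credit hours 5 + 6 + 2 = 13 ≤ 19, interest score 11 + 3 + 17 = 31.
Systems + Networks + HCI: credit hours 3 + 5 + 2 = 10 ≤ 19, interest score 6 + 11 + 17 = 34.
Systems + Networks + Compilers + HCI: credit hours 3 + 5 + 6 + 2 = 16 ≤ 19, interest score 6 + 11 + 3 + 17 = 37.
Best is Systems, Networks, Compilers, and HCI with total interest score 37.

37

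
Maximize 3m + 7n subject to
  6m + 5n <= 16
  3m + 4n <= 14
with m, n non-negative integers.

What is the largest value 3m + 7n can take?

21

(m,n)=(0,3) is feasible, giving 21.
(m,n)=(1,2) is feasible, giving 17.
(m,n)=(0,2) is feasible, giving 14.
Maximum is 21 at (m,n)=(0,3).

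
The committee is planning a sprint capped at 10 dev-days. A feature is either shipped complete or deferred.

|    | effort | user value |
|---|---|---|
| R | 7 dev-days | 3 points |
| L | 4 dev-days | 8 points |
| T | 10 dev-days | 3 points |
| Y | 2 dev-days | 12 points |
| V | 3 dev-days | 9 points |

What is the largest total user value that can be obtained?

This is a 0-1 knapsack instance.
Allowing fractional choices, the relaxed optimum would be about 29.4, but features are indivisible.
Y + V: effort 2 + 3 = 5 ≤ 10, user value 12 + 9 = 21.
L + Y + V: effort 4 + 2 + 3 = 9 ≤ 10, user value 8 + 12 + 9 = 29.
Best is L, Y, and V with total user value 29.

29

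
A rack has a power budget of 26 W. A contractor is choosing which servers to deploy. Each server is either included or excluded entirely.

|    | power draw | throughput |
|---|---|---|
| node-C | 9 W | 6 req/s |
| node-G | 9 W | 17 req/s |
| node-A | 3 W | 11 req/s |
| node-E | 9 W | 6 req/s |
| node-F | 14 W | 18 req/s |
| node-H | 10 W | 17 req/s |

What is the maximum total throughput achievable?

46

Take node-G, node-A, and node-F: power draw 9 + 3 + 14 = 26 ≤ 26, throughput 17 + 11 + 18 = 46.
No other feasible combination does better.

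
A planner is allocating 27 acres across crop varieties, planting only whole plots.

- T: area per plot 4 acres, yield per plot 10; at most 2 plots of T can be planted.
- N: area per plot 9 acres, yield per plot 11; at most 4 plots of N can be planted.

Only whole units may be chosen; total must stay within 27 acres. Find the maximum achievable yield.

This is a bounded integer knapsack.
Take 2×T and 2×N: area 26 ≤ 27, yield 2·10 + 2·11 = 42.
T has the best ratio (10/4) and is taken to its limit of 2; remaining capacity is filled optimally with the others.

42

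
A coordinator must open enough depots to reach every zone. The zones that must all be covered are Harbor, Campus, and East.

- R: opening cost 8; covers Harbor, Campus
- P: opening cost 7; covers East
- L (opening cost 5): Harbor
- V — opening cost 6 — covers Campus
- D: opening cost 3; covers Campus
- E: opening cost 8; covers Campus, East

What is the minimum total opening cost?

This is a weighted set-cover instance.
The greedy cost-per-new-zone heuristic would pick D, L, and P for 15, but a cheaper cover exists.
Choose L and E: together they cover Harbor, Campus, East — every zone.
Total opening cost: 5 + 8 = 13.
No cover costs less than 13.

13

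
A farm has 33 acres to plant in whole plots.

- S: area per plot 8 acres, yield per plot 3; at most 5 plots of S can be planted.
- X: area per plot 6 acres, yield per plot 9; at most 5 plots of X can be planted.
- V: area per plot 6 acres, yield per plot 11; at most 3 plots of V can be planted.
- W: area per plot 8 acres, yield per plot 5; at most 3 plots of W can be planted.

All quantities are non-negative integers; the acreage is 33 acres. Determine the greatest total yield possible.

V has the best ratio (11/6); taking only V gives at most 3×11 = 33 (stopped by the supply cap of 3).
Mixing does better — 2×X and 3×V: area 30 ≤ 33, yield 2·9 + 3·11 = 51.

51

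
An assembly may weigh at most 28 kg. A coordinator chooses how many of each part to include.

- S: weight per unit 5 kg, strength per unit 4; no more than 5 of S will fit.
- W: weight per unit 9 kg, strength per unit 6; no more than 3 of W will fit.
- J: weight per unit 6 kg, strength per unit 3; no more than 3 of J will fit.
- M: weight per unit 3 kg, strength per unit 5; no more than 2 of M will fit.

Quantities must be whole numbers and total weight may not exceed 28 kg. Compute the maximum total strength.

This is a bounded integer knapsack.
Take 4×S and 2×M: weight 26 ≤ 28, strength 4·4 + 2·5 = 26.
M has the best ratio (5/3) and is taken to its limit of 2; remaining capacity is filled optimally with the others.

26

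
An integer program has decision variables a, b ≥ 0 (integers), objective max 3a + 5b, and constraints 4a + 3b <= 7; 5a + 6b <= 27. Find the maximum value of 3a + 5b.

10

The continuous relaxation peaks at (0, 2.33) with value 11.67; rounding to a feasible lattice point costs some objective.
(a,b)=(0,2): 4·0+3·2=6≤7, 5·0+6·2=12≤27, objective 10.
(a,b)=(1,1): 4·1+3·1=7≤7, 5·1+6·1=11≤27, objective 8.
(a,b)=(0,1): 4·0+3·1=3≤7, 5·0+6·1=6≤27, objective 5.
No feasible integer point exceeds 10.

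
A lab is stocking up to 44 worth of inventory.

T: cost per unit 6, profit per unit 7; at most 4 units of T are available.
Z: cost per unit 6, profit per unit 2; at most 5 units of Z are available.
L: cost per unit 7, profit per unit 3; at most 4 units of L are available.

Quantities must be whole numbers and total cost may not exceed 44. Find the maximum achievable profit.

36

This is a bounded integer knapsack.
Take 4×T, 1×Z, and 2×L: cost 44 ≤ 44, profit 4·7 + 1·2 + 2·3 = 36.
T has the best ratio (7/6) and is taken to its limit of 4; remaining capacity is filled optimally with the others.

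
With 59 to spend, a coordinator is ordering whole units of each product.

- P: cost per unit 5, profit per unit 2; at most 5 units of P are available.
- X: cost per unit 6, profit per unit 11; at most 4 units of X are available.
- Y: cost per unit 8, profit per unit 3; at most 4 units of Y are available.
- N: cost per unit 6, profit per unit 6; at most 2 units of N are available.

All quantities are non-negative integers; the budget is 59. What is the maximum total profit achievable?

Take 3×P, 4×X, 1×Y, and 2×N: cost 59 ≤ 59, profit 3·2 + 4·11 + 1·3 + 2·6 = 65.
X has the best ratio (11/6) and is taken to its limit of 4; remaining capacity is filled optimally with the others.

65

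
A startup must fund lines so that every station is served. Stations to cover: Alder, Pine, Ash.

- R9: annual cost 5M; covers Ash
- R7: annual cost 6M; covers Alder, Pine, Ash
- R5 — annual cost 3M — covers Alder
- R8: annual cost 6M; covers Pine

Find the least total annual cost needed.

6

R7 alone covers Alder, Pine, Ash — every station.
Total annual cost: 6.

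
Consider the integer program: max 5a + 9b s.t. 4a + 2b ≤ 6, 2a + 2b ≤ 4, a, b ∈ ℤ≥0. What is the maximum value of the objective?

(a,b)=(0,2) is feasible, giving 18.
(a,b)=(1,1) is feasible, giving 14.
(a,b)=(0,1) is feasible, giving 9.
Maximum is 18 at (a,b)=(0,2).

18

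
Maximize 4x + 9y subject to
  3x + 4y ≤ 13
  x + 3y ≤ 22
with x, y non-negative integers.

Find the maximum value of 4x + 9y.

(x,y)=(0,3) is feasible, giving 27.
(x,y)=(1,2) is feasible, giving 22.
No feasible integer point exceeds 27.

27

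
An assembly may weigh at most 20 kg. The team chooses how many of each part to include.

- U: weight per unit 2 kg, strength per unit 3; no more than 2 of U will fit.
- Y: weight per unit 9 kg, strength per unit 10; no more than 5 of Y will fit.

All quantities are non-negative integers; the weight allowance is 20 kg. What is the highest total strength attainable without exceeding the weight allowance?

23

1×U and 2×Y: weight 20 ≤ 20, strength 1·3 + 2·10 = 23.
2×Y: weight 18 ≤ 20, strength 2·10 = 20.
Best is 23.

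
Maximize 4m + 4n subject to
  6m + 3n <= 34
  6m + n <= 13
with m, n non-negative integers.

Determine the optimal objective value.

Relaxing integrality, the LP optimum is 45.33 at (m,n) = (0, 11.3), which is not an integer point.
(m,n)=(0,11): 6·0+3·11=33≤34, 6·0+1·11=11≤13, objective 44.
(m,n)=(0,10): 6·0+3·10=30≤34, 6·0+1·10=10≤13, objective 40.
No feasible integer point exceeds 44.

44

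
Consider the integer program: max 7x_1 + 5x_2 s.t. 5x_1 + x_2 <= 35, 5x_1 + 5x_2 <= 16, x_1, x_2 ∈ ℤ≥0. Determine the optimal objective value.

21

The continuous relaxation peaks at (3.2, 0) with value 22.40; rounding to a feasible lattice point costs some objective.
(x_1,x_2)=(3,0): 5·3+1·0=15≤35, 5·3+5·0=15≤16, objective 21.
(x_1,x_2)=(2,1): 5·2+1·1=11≤35, 5·2+5·1=15≤16, objective 19.
(x_1,x_2)=(2,0): 5·2+1·0=10≤35, 5·2+5·0=10≤16, objective 14.
Maximum is 21 at (x_1,x_2)=(3,0).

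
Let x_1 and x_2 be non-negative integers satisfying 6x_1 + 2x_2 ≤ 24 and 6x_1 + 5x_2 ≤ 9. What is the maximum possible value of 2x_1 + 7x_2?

7

(x_1,x_2)=(0,1): 6·0+2·1=2≤24, 6·0+5·1=5≤9, objective 7.
(x_1,x_2)=(1,0): 6·1+2·0=6≤24, 6·1+5·0=6≤9, objective 2.
(x_1,x_2)=(0,0): 6·0+2·0=0≤24, 6·0+5·0=0≤9, objective 0.
Maximum is 7 at (x_1,x_2)=(0,1).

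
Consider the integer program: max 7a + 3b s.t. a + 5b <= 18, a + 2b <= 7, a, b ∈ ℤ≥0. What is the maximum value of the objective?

49

(a,b)=(7,0) is feasible, giving 49.
(a,b)=(6,0) is feasible, giving 42.
Maximum is 49 at (a,b)=(7,0).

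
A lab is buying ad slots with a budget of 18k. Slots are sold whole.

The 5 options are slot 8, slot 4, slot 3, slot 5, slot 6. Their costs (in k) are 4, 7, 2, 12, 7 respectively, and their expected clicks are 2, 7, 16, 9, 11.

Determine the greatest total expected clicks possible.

34

This is an integer program with binary decision variables.
Allowing fractional choices, the relaxed optimum would be about 35.5, but ad slots are indivisible.
slot 8 + slot 3 + slot 6: cost 4 + 2 + 7 = 13 ≤ 18, expected clicks 2 + 16 + 11 = 29.
slot 3 + slot 6: cost 2 + 7 = 9 ≤ 18, expected clicks 16 + 11 = 27.
slot 4 + slot 3 + slot 6: cost 7 + 2 + 7 = 16 ≤ 18, expected clicks 7 + 16 + 11 = 34.
Best is slot 4, slot 3, and slot 6 with total expected clicks 34.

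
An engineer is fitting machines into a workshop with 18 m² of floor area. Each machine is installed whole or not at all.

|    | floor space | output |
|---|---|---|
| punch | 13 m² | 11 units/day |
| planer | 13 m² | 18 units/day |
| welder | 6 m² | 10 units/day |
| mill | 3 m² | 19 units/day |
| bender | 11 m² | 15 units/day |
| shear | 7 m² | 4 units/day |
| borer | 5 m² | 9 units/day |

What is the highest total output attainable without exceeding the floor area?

Allowing fractional choices, the relaxed optimum would be about 43.5, but machines are indivisible.
planer + mill: floor space 13 + 3 = 16 ≤ 18, output 18 + 19 = 37.
welder + mill + borer: floor space 6 + 3 + 5 = 14 ≤ 18, output 10 + 19 + 9 = 38.
Best is welder, mill, and borer with total output 38.

38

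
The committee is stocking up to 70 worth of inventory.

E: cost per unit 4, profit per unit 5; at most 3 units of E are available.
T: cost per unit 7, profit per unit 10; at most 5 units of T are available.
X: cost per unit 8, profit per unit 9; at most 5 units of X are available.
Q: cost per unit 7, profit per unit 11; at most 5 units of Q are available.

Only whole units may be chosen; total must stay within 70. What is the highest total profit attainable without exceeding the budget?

Q has the best ratio (11/7); taking only Q gives at most 5×11 = 55 (stopped by the supply cap of 5).
Mixing does better — 5×T and 5×Q: cost 70 ≤ 70, profit 5·10 + 5·11 = 105.

105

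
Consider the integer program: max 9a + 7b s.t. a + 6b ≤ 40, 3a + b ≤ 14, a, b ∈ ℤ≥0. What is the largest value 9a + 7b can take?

The continuous relaxation peaks at (2.59, 6.24) with value 66.94; rounding to a feasible lattice point costs some objective.
(a,b)=(3,5): 1·3+6·5=33≤40, 3·3+1·5=14≤14, objective 62.
(a,b)=(2,6): 1·2+6·6=38≤40, 3·2+1·6=12≤14, objective 60.
(a,b)=(3,4): 1·3+6·4=27≤40, 3·3+1·4=13≤14, objective 55.
No feasible integer point exceeds 62.

62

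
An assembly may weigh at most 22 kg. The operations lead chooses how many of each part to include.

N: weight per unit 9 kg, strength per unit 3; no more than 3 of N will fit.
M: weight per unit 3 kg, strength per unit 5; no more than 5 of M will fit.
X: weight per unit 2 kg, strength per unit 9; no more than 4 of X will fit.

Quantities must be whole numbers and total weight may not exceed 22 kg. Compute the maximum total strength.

This is a bounded integer knapsack.
X has the best ratio (9/2); taking only X gives at most 4×9 = 36 (stopped by the supply cap of 4).
Mixing does better — 4×M and 4×X: weight 20 ≤ 22, strength 4·5 + 4·9 = 56.

56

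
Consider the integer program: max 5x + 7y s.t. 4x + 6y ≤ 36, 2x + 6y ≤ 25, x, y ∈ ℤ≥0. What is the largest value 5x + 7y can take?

45

(x,y)=(9,0) is feasible, giving 45.
(x,y)=(8,0) is feasible, giving 40.
Maximum is 45 at (x,y)=(9,0).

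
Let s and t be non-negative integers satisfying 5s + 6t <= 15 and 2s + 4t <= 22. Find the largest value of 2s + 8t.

16

The continuous relaxation peaks at (0, 2.5) with value 20.00; rounding to a feasible lattice point costs some objective.
(s,t)=(0,2) is feasible, giving 16.
(s,t)=(1,1) is feasible, giving 10.
No feasible integer point exceeds 16.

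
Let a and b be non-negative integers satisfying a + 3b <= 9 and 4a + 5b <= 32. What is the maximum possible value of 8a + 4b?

(a,b)=(8,0): 1·8+3·0=8≤9, 4·8+5·0=32≤32, objective 64.
(a,b)=(7,0): 1·7+3·0=7≤9, 4·7+5·0=28≤32, objective 56.
The best lattice point is (8,0), giving 64.

64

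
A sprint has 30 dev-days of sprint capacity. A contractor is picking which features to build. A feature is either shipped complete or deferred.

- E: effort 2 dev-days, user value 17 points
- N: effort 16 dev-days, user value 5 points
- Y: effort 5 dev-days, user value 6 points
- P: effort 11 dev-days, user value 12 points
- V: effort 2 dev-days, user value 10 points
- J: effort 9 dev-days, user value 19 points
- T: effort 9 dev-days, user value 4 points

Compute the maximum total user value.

This is an integer program with binary decision variables.
E + Y + V + J + T: effort 2 + 5 + 2 + 9 + 9 = 27 ≤ 30, user value 17 + 6 + 10 + 19 + 4 = 56.
E + P + V + J: effort 2 + 11 + 2 + 9 = 24 ≤ 30, user value 17 + 12 + 10 + 19 = 58.
E + Y + P + V + J: effort 2 + 5 + 11 + 2 + 9 = 29 ≤ 30, user value 17 + 6 + 12 + 10 + 19 = 64.
Best is E, Y, P, V, and J with total user value 64.

64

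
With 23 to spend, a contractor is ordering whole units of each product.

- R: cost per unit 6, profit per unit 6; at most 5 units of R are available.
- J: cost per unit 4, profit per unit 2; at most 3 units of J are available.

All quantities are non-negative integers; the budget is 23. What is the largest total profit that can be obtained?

20

R has the best ratio (6/6); taking only R gives at most 3×6 = 18 (stopped by the cost limit).
Mixing does better — 3×R and 1×J: cost 22 ≤ 23, profit 3·6 + 1·2 = 20.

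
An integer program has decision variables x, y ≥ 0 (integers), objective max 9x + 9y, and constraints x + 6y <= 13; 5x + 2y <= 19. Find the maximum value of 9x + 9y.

36

Relaxing integrality, the LP optimum is 43.07 at (x,y) = (3.14, 1.64), which is not an integer point.
(x,y)=(3,1): 1·3+6·1=9≤13, 5·3+2·1=17≤19, objective 36.
(x,y)=(2,1): 1·2+6·1=8≤13, 5·2+2·1=12≤19, objective 27.
(x,y)=(3,0): 1·3+6·0=3≤13, 5·3+2·0=15≤19, objective 27.
No feasible integer point exceeds 36.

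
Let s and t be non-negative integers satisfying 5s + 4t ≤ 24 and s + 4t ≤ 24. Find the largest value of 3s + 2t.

(s,t)=(4,1): 5·4+4·1=24≤24, 1·4+4·1=8≤24, objective 14.
(s,t)=(3,2): 5·3+4·2=23≤24, 1·3+4·2=11≤24, objective 13.
The best lattice point is (4,1), giving 14.

14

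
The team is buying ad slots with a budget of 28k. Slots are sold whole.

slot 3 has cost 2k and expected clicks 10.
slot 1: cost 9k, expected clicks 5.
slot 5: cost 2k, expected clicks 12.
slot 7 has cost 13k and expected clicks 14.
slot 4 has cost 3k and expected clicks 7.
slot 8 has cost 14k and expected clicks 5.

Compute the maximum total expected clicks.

43

This is a 0-1 knapsack instance.
slot 1 + slot 5 + slot 7 + slot 4: cost 9 + 2 + 13 + 3 = 27 ≤ 28, expected clicks 5 + 12 + 14 + 7 = 38.
slot 3 + slot 1 + slot 5 + slot 7: cost 2 + 9 + 2 + 13 = 26 ≤ 28, expected clicks 10 + 5 + 12 + 14 = 41.
slot 3 + slot 5 + slot 7 + slot 4: cost 2 + 2 + 13 + 3 = 20 ≤ 28, expected clicks 10 + 12 + 14 + 7 = 43.
Best is slot 3, slot 5, slot 7, and slot 4 with total expected clicks 43.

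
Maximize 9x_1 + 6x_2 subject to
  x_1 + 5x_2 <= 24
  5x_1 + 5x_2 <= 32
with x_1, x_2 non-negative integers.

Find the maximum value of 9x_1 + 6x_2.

The continuous relaxation peaks at (6.4, 0) with value 57.60; rounding to a feasible lattice point costs some objective.
(x_1,x_2)=(6,0): 1·6+5·0=6≤24, 5·6+5·0=30≤32, objective 54.
(x_1,x_2)=(5,1): 1·5+5·1=10≤24, 5·5+5·1=30≤32, objective 51.
(x_1,x_2)=(5,0): 1·5+5·0=5≤24, 5·5+5·0=25≤32, objective 45.
No feasible integer point exceeds 54.

54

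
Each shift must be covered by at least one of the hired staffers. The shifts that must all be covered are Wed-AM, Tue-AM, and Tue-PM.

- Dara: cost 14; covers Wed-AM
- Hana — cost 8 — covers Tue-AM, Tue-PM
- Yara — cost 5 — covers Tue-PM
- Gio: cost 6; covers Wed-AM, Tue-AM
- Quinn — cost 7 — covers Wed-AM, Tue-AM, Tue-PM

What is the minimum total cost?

7

Quinn alone covers Wed-AM, Tue-AM, Tue-PM — every shift.
Total cost: 7.
No cover costs less than 7.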